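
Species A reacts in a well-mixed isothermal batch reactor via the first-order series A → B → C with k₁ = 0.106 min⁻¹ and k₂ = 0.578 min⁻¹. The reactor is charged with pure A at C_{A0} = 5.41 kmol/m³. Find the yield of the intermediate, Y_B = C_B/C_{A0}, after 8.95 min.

0.0857

For first-order series with pure A initially, C_B(t) = k₁C_{A0}/(k₂−k₁)·(e^(−k₁t) − e^(−k₂t)).
e^(−k₁t) = e^(−0.106×8.95) = e^(−0.9487) = 0.3872; e^(−k₂t) = e^(−5.173) = 0.005667.
C_B = 0.106×5.41/(0.578−0.106) × (0.3872−0.005667) = 1.215×0.3816 = 0.4636 kmol/m³.
Y_B = C_B/C_{A0} = 0.4636/5.41 = 0.0857.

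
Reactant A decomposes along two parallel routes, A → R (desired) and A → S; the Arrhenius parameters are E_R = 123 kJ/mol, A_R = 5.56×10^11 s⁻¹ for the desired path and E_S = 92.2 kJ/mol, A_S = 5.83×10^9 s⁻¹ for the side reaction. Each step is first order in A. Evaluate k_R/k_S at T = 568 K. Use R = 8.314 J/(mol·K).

k_R/k_S = (A_R/A_S)·exp[−(E_R−E_S)/(RT)] = (A_R/A_S)·exp[(E_S−E_R)/(RT)].
(E_S−E_R)/(RT) = (92.2−123)×10³/(8.314×568) = -30800/4722 = -6.522.
k_R/k_S = (5.56×10^11/5.83×10^9)·exp(-6.522) = 95.37 × 0.001470 = 0.140.

0.140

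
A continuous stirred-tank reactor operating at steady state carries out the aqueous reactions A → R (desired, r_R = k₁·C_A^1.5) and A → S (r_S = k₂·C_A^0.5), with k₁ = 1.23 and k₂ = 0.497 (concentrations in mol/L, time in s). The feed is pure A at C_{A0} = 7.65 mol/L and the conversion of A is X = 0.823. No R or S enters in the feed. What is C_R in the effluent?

Exit C_A = C_{A0}(1−X) = 7.65×0.177 = 1.354 mol/L.
A CSTR operates uniformly at the exit composition, giving r_R = 1.938 and r_S = 0.5783 (each k·C_A^n at C_A = 1.354).
Fraction of consumed A going to R: r_R/(r_R+r_S) = 0.7702.
C_R = 0.7702·C_{A0}·X = 0.7702×7.65×0.823 = 4.85 mol/L.

4.85 mol/L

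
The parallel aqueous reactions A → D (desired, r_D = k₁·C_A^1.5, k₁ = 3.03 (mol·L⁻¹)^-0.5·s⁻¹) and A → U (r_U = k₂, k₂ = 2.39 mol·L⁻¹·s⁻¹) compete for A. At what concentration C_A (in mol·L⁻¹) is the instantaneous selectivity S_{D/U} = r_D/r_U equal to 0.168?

S_{D/U} = (k₁/k₂)·C_A^1.5 ⇒ C_A = (S·k₂/k₁)^(1/1.5).
= (0.168×2.39/3.03)^(0.6667) = (0.1325)^(0.6667) = 0.260 mol·L⁻¹.

0.260 mol·L⁻¹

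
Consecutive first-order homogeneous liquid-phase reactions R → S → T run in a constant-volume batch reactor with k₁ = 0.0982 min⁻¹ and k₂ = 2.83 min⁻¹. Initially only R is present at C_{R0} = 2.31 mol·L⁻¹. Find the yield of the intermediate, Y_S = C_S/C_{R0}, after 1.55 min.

0.0304

Solving the coupled first-order balances gives C_S(t) = [k₁/(k₂−k₁)]·C_{R0}·(e^(−k₁t) − e^(−k₂t)).
e^(−k₁t) = e^(−0.0982×1.55) = e^(−0.1522) = 0.8588; e^(−k₂t) = e^(−4.386) = 0.01244.
C_S = 0.0982×2.31/(2.83−0.0982) × (0.8588−0.01244) = 0.08304×0.8464 = 0.07028 mol·L⁻¹.
Y_S = C_S/C_{R0} = 0.07028/2.31 = 0.0304.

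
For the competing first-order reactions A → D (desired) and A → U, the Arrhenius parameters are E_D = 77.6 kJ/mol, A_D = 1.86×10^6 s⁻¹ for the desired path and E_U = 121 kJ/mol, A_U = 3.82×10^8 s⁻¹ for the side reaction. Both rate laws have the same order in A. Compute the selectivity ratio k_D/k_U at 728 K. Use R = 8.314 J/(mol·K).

With equal orders, S_{D/U} = k_D/k_U = (A_D/A_U)·exp[(E_U−E_D)/(RT)].
(E_U−E_D)/(RT) = (121−77.6)×10³/(8.314×728) = 43400/6053 = 7.170.
k_D/k_U = (1.86×10^6/3.82×10^8)·exp(7.170) = 0.004869 × 1300 = 6.33.
Since E_D < E_U, lowering the temperature improves selectivity toward D.

6.33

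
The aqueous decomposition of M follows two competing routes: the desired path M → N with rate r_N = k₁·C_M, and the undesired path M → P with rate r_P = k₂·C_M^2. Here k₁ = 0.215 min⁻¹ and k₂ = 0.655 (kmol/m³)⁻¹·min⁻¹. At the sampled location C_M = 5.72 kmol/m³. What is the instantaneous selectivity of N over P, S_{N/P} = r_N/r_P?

S_{N/P} = r_N/r_P = (k₁·C_M)/(k₂·C_M^2) = (k₁/k₂)·C_M⁻¹.
= (0.215×5.720) / (0.655×5.720^2) = 1.230/21.43 = 0.0574.
The undesired path is higher order in M, so low C_M (CSTR or dilute feed) favours N.

0.0574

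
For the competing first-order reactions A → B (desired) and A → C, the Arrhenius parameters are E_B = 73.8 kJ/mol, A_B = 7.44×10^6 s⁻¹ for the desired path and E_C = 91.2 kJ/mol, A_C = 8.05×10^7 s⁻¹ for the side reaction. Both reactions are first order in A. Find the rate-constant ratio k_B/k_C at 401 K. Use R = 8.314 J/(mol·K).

17.1

With equal orders, S_{B/C} = k_B/k_C = (A_B/A_C)·exp[(E_C−E_B)/(RT)].
(E_C−E_B)/(RT) = (91.2−73.8)×10³/(8.314×401) = 17400/3334 = 5.219.
k_B/k_C = (7.44×10^6/8.05×10^7)·exp(5.219) = 0.09242 × 184.8 = 17.1.
Since E_B < E_C, lowering the temperature improves selectivity toward B.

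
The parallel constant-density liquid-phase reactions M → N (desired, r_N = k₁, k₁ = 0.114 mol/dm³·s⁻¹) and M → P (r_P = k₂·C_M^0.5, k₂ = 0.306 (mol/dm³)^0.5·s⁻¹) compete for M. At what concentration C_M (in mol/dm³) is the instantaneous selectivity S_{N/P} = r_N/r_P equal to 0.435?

S_{N/P} = (k₁/k₂)·C_M^-0.5 ⇒ C_M = (S·k₂/k₁)^(-2).
= (0.435×0.306/0.114)^(-2) = (1.168)^(-2) = 0.733 mol/dm³.

0.733 mol/dm³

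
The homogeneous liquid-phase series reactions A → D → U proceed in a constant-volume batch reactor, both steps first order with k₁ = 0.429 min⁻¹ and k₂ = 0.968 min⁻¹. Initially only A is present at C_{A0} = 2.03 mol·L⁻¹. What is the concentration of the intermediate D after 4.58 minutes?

0.207 mol·L⁻¹

Solving the coupled first-order balances gives C_D(t) = [k₁/(k₂−k₁)]·C_{A0}·(e^(−k₁t) − e^(−k₂t)).
e^(−k₁t) = e^(−0.429×4.58) = e^(−1.965) = 0.1402; e^(−k₂t) = e^(−4.433) = 0.01187.
C_D = 0.429×2.03/(0.968−0.429) × (0.1402−0.01187) = 1.616×0.1283 = 0.2073 mol·L⁻¹.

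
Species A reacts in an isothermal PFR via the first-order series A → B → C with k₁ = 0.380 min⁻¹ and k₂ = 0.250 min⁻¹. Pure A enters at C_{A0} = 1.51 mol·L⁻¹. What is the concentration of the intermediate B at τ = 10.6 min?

0.233 mol·L⁻¹

For first-order series with pure A initially, C_B(τ) = k₁C_{A0}/(k₂−k₁)·(e^(−k₁τ) − e^(−k₂τ)).
e^(−k₁τ) = e^(−0.380×10.6) = e^(−4.028) = 0.01781; e^(−k₂τ) = e^(−2.650) = 0.07065.
C_B = 0.380×1.51/(0.250−0.380) × (0.01781−0.07065) = (-4.414)×(-0.05284) = 0.2332 mol·L⁻¹.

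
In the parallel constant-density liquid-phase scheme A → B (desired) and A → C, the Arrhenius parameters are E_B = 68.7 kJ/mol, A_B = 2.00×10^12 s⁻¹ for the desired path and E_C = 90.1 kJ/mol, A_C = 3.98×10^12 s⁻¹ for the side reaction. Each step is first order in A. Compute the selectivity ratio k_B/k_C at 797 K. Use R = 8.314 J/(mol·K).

12.7

Since both paths have the same order in A, the concentration cancels and S_{B/C} = k_B/k_C = (A_B/A_C)·exp[(E_C−E_B)/(RT)].
(E_C−E_B)/(RT) = (90.1−68.7)×10³/(8.314×797) = 21400/6626 = 3.230.
k_B/k_C = (2.00×10^12/3.98×10^12)·exp(3.230) = 0.5025 × 25.27 = 12.7.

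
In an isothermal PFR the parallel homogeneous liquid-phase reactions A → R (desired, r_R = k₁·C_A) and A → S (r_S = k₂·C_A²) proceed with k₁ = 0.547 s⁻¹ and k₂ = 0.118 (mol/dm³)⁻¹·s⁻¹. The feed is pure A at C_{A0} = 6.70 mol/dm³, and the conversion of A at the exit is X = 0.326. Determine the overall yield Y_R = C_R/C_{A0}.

0.148

C_A = C_{A0}(1−X) = 4.516 mol/dm³.
Along a PFR/batch, dC_R/dC_A = −r_R/(r_R+r_S) = −k₁/(k₁+k₂·C_A).
Integrating from C_{A0} to C_A: C_R = (0.547/0.118)·ln[(0.547+0.118·6.70)/(0.547+0.118·4.52)] = 4.636·ln(1.338/1.080) = 0.9922 mol/dm³.
Y_R = C_R/C_{A0} = 0.9922/6.70 = 0.148.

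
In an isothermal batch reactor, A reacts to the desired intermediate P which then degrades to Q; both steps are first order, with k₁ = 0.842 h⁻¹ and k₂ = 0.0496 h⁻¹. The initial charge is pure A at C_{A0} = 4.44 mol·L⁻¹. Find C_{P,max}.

At the optimum, C_{P,max}/C_{A0} = (k₁/k₂)^[k₂/(k₂−k₁)].
= (0.842/0.0496)^(0.0496/(0.0496−0.842)) = (16.98)^(-0.06259) = 0.8376.
C_{P,max} = 0.8376×4.44 = 3.72 mol·L⁻¹.

3.72 mol·L⁻¹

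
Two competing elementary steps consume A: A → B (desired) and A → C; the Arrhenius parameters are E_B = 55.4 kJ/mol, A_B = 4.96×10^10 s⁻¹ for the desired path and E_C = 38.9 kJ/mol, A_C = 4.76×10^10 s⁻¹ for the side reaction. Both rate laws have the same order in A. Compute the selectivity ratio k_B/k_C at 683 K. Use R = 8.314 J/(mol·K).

k_B/k_C = (A_B/A_C)·exp[−(E_B−E_C)/(RT)] = (A_B/A_C)·exp[(E_C−E_B)/(RT)].
(E_C−E_B)/(RT) = (38.9−55.4)×10³/(8.314×683) = -16500/5678 = -2.906.
k_B/k_C = (4.96×10^10/4.76×10^10)·exp(-2.906) = 1.042 × 0.05471 = 0.0570.

0.0570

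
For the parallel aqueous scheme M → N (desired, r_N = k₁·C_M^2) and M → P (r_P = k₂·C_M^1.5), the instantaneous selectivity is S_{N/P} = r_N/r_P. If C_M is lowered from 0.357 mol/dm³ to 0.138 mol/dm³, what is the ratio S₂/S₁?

S_{N/P} = (k₁/k₂)·C_M^0.5, so S₂/S₁ = (C_{M,2}/C_{M,1})^0.5.
= (0.138/0.357)^0.5 = (0.3866)^0.5 = 0.622.
Selectivity toward N falls as C_M falls — high-concentration operation is favoured.

0.622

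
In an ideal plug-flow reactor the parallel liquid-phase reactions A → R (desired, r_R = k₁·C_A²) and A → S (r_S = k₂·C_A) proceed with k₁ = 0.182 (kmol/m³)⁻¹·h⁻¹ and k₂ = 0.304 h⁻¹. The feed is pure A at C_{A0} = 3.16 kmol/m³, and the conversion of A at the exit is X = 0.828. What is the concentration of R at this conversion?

C_A = C_{A0}(1−X) = 0.5435 kmol/m³.
Along a PFR/batch, dC_S/dC_A = −r_S/(r_R+r_S) = −k₂/(k₂+k₁·C_A).
Integrating from C_{A0} to C_A: C_S = (0.304/0.182)·ln[(0.304+0.182·3.16)/(0.304+0.182·0.544)] = 1.670·ln(0.8791/0.4029) = 1.303 kmol/m³.
Then C_R = (C_{A0}−C_A) − C_S = 2.616 − 1.303 = 1.313 kmol/m³.

1.31 kmol/m³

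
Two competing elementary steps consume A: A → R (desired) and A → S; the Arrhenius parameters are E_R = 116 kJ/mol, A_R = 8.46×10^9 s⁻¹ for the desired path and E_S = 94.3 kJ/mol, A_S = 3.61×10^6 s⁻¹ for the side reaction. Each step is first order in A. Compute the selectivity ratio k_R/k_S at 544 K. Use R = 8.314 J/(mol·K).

19.3

k_R/k_S = (A_R/A_S)·exp[−(E_R−E_S)/(RT)] = (A_R/A_S)·exp[(E_S−E_R)/(RT)].
(E_S−E_R)/(RT) = (94.3−116)×10³/(8.314×544) = -21700/4523 = -4.798.
k_R/k_S = (8.46×10^9/3.61×10^6)·exp(-4.798) = 2343 × 0.008247 = 19.3.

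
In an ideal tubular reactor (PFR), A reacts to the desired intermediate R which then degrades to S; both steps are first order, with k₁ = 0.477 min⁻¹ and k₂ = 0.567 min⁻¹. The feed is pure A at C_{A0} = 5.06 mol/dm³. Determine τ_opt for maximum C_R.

For first-order series the maximum of C_R occurs at τ_opt = ln(k₂/k₁)/(k₂−k₁).
= ln(0.567/0.477)/(0.567−0.477) = ln(1.189)/0.09000 = 0.1728/0.09000 = 1.92 min.

1.92 min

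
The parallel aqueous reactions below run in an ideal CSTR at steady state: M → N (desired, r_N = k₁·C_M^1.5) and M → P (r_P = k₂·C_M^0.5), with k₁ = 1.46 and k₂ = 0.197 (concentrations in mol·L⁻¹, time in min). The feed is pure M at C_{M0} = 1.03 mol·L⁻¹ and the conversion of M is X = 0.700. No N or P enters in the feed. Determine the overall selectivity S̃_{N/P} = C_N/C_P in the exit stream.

2.29

Exit C_M = C_{M0}(1−X) = 1.03×0.300 = 0.3090 mol·L⁻¹.
A CSTR operates uniformly at the exit composition, giving r_N = 0.2508 and r_P = 0.1095 (each k·C_M^n at C_M = 0.3090).
Overall selectivity = C_N/C_P = r_Nτ/(r_Pτ) = r_N/r_P = 2.29.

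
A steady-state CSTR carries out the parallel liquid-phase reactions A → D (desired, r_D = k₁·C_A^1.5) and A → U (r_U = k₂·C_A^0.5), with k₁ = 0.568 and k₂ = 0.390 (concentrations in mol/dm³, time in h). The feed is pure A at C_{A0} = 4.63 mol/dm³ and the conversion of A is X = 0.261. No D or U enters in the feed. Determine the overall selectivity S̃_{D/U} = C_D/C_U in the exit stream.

Exit C_A = C_{A0}(1−X) = 4.63×0.739 = 3.422 mol/dm³.
In a CSTR the entire volume is at exit conditions, so r_D = 0.568×3.422^1.5 = 3.595 and r_U = 0.390×3.422^0.5 = 0.7214.
Overall selectivity = C_D/C_U = r_Dτ/(r_Uτ) = r_D/r_U = 4.98.

4.98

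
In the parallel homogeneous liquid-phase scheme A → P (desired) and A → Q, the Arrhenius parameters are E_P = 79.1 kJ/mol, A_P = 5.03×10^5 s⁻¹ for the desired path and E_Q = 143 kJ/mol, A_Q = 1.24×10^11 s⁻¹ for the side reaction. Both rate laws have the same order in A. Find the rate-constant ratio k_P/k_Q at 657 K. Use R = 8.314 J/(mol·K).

Since both paths have the same order in A, the concentration cancels and S_{P/Q} = k_P/k_Q = (A_P/A_Q)·exp[(E_Q−E_P)/(RT)].
(E_Q−E_P)/(RT) = (143−79.1)×10³/(8.314×657) = 63900/5462 = 11.70.
k_P/k_Q = (5.03×10^5/1.24×10^11)·exp(11.70) = 4.056×10^-6 × 1.204×10^5 = 0.488.

0.488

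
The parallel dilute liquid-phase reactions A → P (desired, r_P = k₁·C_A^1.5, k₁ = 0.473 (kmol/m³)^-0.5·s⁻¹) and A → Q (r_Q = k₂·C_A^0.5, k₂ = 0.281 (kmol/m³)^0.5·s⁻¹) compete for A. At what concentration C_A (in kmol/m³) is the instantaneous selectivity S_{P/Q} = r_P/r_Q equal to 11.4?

S_{P/Q} = (k₁/k₂)·C_A ⇒ C_A = S·k₂/k₁.
= 11.4×0.281/0.473 = 6.77 kmol/m³.

6.77 kmol/m³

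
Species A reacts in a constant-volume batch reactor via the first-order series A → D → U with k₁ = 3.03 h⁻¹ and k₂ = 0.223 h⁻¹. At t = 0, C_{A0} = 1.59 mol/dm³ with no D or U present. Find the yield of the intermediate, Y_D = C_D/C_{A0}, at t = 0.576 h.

For first-order series with pure A initially, C_D(t) = k₁C_{A0}/(k₂−k₁)·(e^(−k₁t) − e^(−k₂t)).
e^(−k₁t) = e^(−3.03×0.576) = e^(−1.745) = 0.1746; e^(−k₂t) = e^(−0.1284) = 0.8795.
C_D = 3.03×1.59/(0.223−3.03) × (0.1746−0.8795) = (-1.716)×(-0.7049) = 1.210 mol/dm³.
Y_D = C_D/C_{A0} = 1.210/1.59 = 0.761.

0.761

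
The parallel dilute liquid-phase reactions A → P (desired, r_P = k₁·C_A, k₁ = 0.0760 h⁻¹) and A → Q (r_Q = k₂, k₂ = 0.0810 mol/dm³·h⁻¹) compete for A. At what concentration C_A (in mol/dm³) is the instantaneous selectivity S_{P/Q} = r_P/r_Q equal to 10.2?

S_{P/Q} = (k₁/k₂)·C_A ⇒ C_A = S·k₂/k₁.
= 10.2×0.0810/0.0760 = 10.9 mol/dm³.

10.9 mol/dm³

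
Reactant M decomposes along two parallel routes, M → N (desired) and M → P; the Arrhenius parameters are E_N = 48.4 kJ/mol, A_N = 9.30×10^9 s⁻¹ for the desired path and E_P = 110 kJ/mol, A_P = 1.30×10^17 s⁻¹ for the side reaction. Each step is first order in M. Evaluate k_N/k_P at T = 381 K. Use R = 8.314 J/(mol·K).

Since both paths have the same order in M, the concentration cancels and S_{N/P} = k_N/k_P = (A_N/A_P)·exp[(E_P−E_N)/(RT)].
(E_P−E_N)/(RT) = (110−48.4)×10³/(8.314×381) = 61600/3168 = 19.45.
k_N/k_P = (9.30×10^9/1.30×10^17)·exp(19.45) = 7.154×10^-8 × 2.790×10^8 = 20.0.
Since E_N < E_P, lowering the temperature improves selectivity toward N.

20.0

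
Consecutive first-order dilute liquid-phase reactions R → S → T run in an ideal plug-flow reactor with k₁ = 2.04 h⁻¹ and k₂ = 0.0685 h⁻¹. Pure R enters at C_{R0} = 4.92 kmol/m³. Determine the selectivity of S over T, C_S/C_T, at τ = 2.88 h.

For first-order series with pure R initially, C_S(τ) = k₁C_{R0}/(k₂−k₁)·(e^(−k₁τ) − e^(−k₂τ)).
e^(−k₁τ) = e^(−2.04×2.88) = e^(−5.875) = 0.002808; e^(−k₂τ) = e^(−0.1973) = 0.8210.
C_S = 2.04×4.92/(0.0685−2.04) × (0.002808−0.8210) = (-5.091)×(-0.8182) = 4.165 kmol/m³.
C_R = C_{R0}e^(−k₁τ) = 0.01382 kmol/m³, so C_T = C_{R0}−C_R−C_S = 0.7410 kmol/m³; C_S/C_T = 5.62.

5.62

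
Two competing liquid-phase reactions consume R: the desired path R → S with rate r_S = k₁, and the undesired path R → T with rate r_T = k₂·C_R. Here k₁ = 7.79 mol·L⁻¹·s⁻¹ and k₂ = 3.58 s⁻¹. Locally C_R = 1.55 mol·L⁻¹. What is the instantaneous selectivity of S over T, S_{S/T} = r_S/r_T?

S_{S/T} = r_S/r_T = (k₁)/(k₂·C_R) = (k₁/k₂)·C_R⁻¹.
= (7.79) / (3.58×1.550) = 7.790/5.549 = 1.40.
The undesired path is higher order in R, so low C_R (CSTR or dilute feed) favours S.

1.40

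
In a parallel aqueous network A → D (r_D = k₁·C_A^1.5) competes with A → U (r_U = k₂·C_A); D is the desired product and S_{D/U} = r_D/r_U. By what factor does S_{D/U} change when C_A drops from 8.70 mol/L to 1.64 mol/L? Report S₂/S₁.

S_{D/U} = (k₁/k₂)·C_A^0.5, so S₂/S₁ = (C_{A,2}/C_{A,1})^0.5.
= (1.64/8.70)^0.5 = (0.1885)^0.5 = 0.434.
Selectivity toward D falls as C_A falls — high-concentration operation is favoured.

0.434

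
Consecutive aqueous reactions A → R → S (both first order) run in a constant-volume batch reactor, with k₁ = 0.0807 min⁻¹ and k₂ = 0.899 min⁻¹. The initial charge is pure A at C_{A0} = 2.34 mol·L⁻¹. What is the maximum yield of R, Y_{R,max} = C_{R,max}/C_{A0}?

At the optimum, C_{R,max}/C_{A0} = (k₁/k₂)^[k₂/(k₂−k₁)].
= (0.0807/0.899)^(0.899/(0.899−0.0807)) = (0.08977)^(1.099) = 0.07077.

0.0708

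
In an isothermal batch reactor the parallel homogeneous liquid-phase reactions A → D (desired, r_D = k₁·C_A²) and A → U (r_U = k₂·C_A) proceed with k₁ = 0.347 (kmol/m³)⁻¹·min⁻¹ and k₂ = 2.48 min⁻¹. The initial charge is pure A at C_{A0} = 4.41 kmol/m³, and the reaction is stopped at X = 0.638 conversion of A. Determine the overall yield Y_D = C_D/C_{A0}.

0.186

C_A = C_{A0}(1−X) = 1.596 kmol/m³.
Along a PFR/batch, dC_U/dC_A = −r_U/(r_D+r_U) = −k₂/(k₂+k₁·C_A).
Integrating from C_{A0} to C_A: C_U = (2.48/0.347)·ln[(2.48+0.347·4.41)/(2.48+0.347·1.60)] = 7.147·ln(4.010/3.034) = 1.994 kmol/m³.
Then C_D = (C_{A0}−C_A) − C_U = 2.814 − 1.994 = 0.8196 kmol/m³.
Y_D = C_D/C_{A0} = 0.8196/4.41 = 0.186.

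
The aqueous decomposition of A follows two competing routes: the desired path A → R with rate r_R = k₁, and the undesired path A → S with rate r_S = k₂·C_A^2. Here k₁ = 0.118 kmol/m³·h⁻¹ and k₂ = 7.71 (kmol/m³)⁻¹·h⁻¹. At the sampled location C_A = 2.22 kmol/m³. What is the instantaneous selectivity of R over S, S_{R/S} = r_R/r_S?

S_{R/S} = r_R/r_S = (k₁)/(k₂·C_A^2) = (k₁/k₂)·C_A^-2.
= (0.118) / (7.71×2.220^2) = 0.1180/38.00 = 0.00311.
The undesired path is higher order in A, so low C_A (CSTR or dilute feed) favours R.

0.00311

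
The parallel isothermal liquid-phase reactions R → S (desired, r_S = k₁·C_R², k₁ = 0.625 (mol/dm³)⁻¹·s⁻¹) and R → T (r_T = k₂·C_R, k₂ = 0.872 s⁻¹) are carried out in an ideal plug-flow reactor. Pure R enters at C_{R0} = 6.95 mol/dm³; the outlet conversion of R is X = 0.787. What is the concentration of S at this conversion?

3.98 mol/dm³

C_R = C_{R0}(1−X) = 1.480 mol/dm³.
Along a PFR/batch, dC_T/dC_R = −r_T/(r_S+r_T) = −k₂/(k₂+k₁·C_R).
Integrating from C_{R0} to C_R: C_T = (0.872/0.625)·ln[(0.872+0.625·6.95)/(0.872+0.625·1.48)] = 1.395·ln(5.216/1.797) = 1.487 mol/dm³.
Then C_S = (C_{R0}−C_R) − C_T = 5.470 − 1.487 = 3.983 mol/dm³.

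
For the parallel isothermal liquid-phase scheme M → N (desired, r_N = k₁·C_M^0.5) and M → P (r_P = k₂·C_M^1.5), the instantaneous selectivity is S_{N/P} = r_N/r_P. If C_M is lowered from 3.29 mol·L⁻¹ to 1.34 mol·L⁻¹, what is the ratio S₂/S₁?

2.46

S_{N/P} = (k₁/k₂)·C_M⁻¹, so S₂/S₁ = (C_{M,2}/C_{M,1})⁻¹.
= 3.29/1.34 = 2.46.
Selectivity toward N rises as C_M falls — low-concentration operation is favoured.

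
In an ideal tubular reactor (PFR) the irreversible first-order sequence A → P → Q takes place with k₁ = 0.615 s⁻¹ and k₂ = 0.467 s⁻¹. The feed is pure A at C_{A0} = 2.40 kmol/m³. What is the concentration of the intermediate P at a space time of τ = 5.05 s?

0.497 kmol/m³

For first-order series with pure A initially, C_P(τ) = k₁C_{A0}/(k₂−k₁)·(e^(−k₁τ) − e^(−k₂τ)).
e^(−k₁τ) = e^(−0.615×5.05) = e^(−3.106) = 0.04479; e^(−k₂τ) = e^(−2.358) = 0.09458.
C_P = 0.615×2.40/(0.467−0.615) × (0.04479−0.09458) = (-9.973)×(-0.04979) = 0.4965 kmol/m³.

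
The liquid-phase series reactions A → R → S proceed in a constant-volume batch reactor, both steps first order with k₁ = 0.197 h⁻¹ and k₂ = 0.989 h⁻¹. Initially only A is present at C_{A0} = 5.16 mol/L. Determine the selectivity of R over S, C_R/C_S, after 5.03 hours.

0.168

For first-order series with pure A initially, C_R(t) = k₁C_{A0}/(k₂−k₁)·(e^(−k₁t) − e^(−k₂t)).
e^(−k₁t) = e^(−0.197×5.03) = e^(−0.9909) = 0.3712; e^(−k₂t) = e^(−4.975) = 0.006911.
C_R = 0.197×5.16/(0.989−0.197) × (0.3712−0.006911) = 1.283×0.3643 = 0.4676 mol/L.
C_A = C_{A0}e^(−k₁t) = 1.916 mol/L, so C_S = C_{A0}−C_A−C_R = 2.777 mol/L; C_R/C_S = 0.168.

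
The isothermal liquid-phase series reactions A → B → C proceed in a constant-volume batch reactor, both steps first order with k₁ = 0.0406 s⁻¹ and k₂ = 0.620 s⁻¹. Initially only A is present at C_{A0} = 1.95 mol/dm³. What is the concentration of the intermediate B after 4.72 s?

For first-order series with pure A initially, C_B(t) = k₁C_{A0}/(k₂−k₁)·(e^(−k₁t) − e^(−k₂t)).
e^(−k₁t) = e^(−0.0406×4.72) = e^(−0.1916) = 0.8256; e^(−k₂t) = e^(−2.926) = 0.05359.
C_B = 0.0406×1.95/(0.620−0.0406) × (0.8256−0.05359) = 0.1366×0.7720 = 0.1055 mol/dm³.

0.105 mol/dm³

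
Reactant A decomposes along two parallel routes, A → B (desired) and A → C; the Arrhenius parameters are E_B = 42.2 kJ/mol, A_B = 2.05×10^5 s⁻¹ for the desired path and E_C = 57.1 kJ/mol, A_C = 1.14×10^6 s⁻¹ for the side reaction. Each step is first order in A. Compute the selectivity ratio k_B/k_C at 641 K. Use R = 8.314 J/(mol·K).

Since both paths have the same order in A, the concentration cancels and S_{B/C} = k_B/k_C = (A_B/A_C)·exp[(E_C−E_B)/(RT)].
(E_C−E_B)/(RT) = (57.1−42.2)×10³/(8.314×641) = 14900/5329 = 2.796.
k_B/k_C = (2.05×10^5/1.14×10^6)·exp(2.796) = 0.1798 × 16.38 = 2.94.

2.94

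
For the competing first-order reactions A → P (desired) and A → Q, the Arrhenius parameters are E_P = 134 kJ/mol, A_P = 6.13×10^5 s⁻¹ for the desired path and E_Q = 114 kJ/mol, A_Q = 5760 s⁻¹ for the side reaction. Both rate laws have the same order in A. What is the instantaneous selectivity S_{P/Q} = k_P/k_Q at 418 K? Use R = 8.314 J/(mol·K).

0.337

k_P/k_Q = (A_P/A_Q)·exp[−(E_P−E_Q)/(RT)] = (A_P/A_Q)·exp[(E_Q−E_P)/(RT)].
(E_Q−E_P)/(RT) = (114−134)×10³/(8.314×418) = -20000/3475 = -5.755.
k_P/k_Q = (6.13×10^5/5760)·exp(-5.755) = 106.4 × 0.003167 = 0.337.
Since E_P > E_Q, raising the temperature improves selectivity toward P.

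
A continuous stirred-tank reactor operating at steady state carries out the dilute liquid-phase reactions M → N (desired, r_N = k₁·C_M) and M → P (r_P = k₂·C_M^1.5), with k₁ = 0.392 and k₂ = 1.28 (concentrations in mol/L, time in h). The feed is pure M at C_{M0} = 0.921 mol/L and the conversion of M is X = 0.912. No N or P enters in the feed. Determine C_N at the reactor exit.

0.435 mol/L

Exit C_M = C_{M0}(1−X) = 0.921×0.0880 = 0.08105 mol/L.
A CSTR operates uniformly at the exit composition, giving r_N = 0.03177 and r_P = 0.02953 (each k·C_M^n at C_M = 0.08105).
Fraction of consumed M going to N: r_N/(r_N+r_P) = 0.5182.
C_N = 0.5182·C_{M0}·X = 0.5182×0.921×0.912 = 0.435 mol/L.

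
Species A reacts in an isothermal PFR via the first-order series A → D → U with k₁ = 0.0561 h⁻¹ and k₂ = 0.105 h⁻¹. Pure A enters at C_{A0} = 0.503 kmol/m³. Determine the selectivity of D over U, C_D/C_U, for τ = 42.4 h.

0.114

Solving the coupled first-order balances gives C_D(τ) = [k₁/(k₂−k₁)]·C_{A0}·(e^(−k₁τ) − e^(−k₂τ)).
e^(−k₁τ) = e^(−0.0561×42.4) = e^(−2.379) = 0.09268; e^(−k₂τ) = e^(−4.452) = 0.01166.
C_D = 0.0561×0.503/(0.105−0.0561) × (0.09268−0.01166) = 0.5771×0.08102 = 0.04675 kmol/m³.
C_A = C_{A0}e^(−k₁τ) = 0.04662 kmol/m³, so C_U = C_{A0}−C_A−C_D = 0.4096 kmol/m³; C_D/C_U = 0.114.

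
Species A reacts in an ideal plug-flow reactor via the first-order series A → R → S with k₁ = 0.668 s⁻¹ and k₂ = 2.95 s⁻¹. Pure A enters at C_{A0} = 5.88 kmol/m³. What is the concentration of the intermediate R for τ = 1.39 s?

0.652 kmol/m³

The intermediate concentration in a first-order A→B→C sequence is C_R = k₁C_{A0}(e^(−k₁τ) − e^(−k₂τ))/(k₂−k₁).
e^(−k₁τ) = e^(−0.668×1.39) = e^(−0.9285) = 0.3951; e^(−k₂τ) = e^(−4.101) = 0.01656.
C_R = 0.668×5.88/(2.95−0.668) × (0.3951−0.01656) = 1.721×0.3786 = 0.6516 kmol/m³.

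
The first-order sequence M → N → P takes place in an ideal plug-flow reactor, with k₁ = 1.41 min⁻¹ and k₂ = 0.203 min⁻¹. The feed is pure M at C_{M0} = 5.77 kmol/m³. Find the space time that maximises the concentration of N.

For first-order series the maximum of C_N occurs at τ_opt = ln(k₂/k₁)/(k₂−k₁).
= ln(0.203/1.41)/(0.203−1.41) = ln(0.1440)/-1.207 = -1.938/-1.207 = 1.61 min.

1.61 min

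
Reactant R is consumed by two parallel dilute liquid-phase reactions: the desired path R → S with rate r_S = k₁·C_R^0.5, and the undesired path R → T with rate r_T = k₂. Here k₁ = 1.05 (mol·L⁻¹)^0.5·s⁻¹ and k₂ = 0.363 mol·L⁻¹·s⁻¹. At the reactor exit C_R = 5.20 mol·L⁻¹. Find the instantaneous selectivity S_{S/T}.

6.60

S_{S/T} = r_S/r_T = (k₁·C_R^0.5)/(k₂) = (k₁/k₂)·C_R^0.5.
= (1.05×5.200^0.5) / (0.363) = 2.394/0.3630 = 6.60.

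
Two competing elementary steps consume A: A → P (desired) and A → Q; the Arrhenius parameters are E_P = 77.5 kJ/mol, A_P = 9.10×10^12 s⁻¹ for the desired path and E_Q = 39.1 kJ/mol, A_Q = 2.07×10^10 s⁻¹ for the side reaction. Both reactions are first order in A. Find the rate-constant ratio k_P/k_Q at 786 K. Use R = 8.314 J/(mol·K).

Since both paths have the same order in A, the concentration cancels and S_{P/Q} = k_P/k_Q = (A_P/A_Q)·exp[(E_Q−E_P)/(RT)].
(E_Q−E_P)/(RT) = (39.1−77.5)×10³/(8.314×786) = -38400/6535 = -5.876.
k_P/k_Q = (9.10×10^12/2.07×10^10)·exp(-5.876) = 439.6 × 0.002805 = 1.23.
Since E_P > E_Q, raising the temperature improves selectivity toward P.

1.23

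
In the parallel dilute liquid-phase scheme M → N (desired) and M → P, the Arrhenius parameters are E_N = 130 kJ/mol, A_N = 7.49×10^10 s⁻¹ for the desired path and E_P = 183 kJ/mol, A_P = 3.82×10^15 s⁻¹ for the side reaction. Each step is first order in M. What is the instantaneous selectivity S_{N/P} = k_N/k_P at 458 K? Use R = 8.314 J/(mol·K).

k_N/k_P = (A_N/A_P)·exp[−(E_N−E_P)/(RT)] = (A_N/A_P)·exp[(E_P−E_N)/(RT)].
(E_P−E_N)/(RT) = (183−130)×10³/(8.314×458) = 53000/3808 = 13.92.
k_N/k_P = (7.49×10^10/3.82×10^15)·exp(13.92) = 1.961×10^-5 × 1.109×10^6 = 21.7.

21.7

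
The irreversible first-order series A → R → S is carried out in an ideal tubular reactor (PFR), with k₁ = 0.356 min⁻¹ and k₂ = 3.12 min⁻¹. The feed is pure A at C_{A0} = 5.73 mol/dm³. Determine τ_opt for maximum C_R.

The intermediate peaks when r₁ = r₂, i.e. k₁e^(−k₁τ) = k₂e^(−k₂τ), giving τ_opt = ln(k₂/k₁)/(k₂−k₁).
= ln(3.12/0.356)/(3.12−0.356) = ln(8.764)/2.764 = 2.171/2.764 = 0.785 min.

0.785 min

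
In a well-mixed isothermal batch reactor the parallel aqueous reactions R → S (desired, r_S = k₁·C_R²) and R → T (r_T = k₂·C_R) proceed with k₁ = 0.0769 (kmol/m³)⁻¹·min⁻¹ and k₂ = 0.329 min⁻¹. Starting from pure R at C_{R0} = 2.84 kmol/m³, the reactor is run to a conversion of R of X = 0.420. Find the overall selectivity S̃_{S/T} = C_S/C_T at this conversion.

0.520

C_R = C_{R0}(1−X) = 1.647 kmol/m³.
Along a PFR/batch, dC_T/dC_R = −r_T/(r_S+r_T) = −k₂/(k₂+k₁·C_R).
Integrating from C_{R0} to C_R: C_T = (0.329/0.0769)·ln[(0.329+0.0769·2.84)/(0.329+0.0769·1.65)] = 4.278·ln(0.5474/0.4557) = 0.7847 kmol/m³.
Then C_S = (C_{R0}−C_R) − C_T = 1.193 − 0.7847 = 0.4081 kmol/m³.
S̃_{S/T} = C_S/C_T = 0.4081/0.7847 = 0.520.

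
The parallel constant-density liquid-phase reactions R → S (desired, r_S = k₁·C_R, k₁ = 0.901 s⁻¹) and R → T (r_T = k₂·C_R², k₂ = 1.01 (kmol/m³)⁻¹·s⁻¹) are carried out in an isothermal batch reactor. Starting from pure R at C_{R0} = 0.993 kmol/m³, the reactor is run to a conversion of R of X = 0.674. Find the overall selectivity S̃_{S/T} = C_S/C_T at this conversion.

1.41

C_R = C_{R0}(1−X) = 0.3237 kmol/m³.
Along a PFR/batch, dC_S/dC_R = −r_S/(r_S+r_T) = −k₁/(k₁+k₂·C_R).
Integrating from C_{R0} to C_R: C_S = (0.901/1.01)·ln[(0.901+1.01·0.993)/(0.901+1.01·0.324)] = 0.8921·ln(1.904/1.228) = 0.3912 kmol/m³.
C_T = (C_{R0}−C_R)−C_S = 0.2780 kmol/m³; S̃_{S/T} = 0.3912/0.2780 = 1.41.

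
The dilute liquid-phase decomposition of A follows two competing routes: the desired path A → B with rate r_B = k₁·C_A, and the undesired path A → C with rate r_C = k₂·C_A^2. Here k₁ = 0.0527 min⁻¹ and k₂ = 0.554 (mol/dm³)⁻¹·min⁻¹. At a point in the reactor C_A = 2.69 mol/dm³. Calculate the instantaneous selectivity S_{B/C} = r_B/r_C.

0.0354

S_{B/C} = r_B/r_C = (k₁·C_A)/(k₂·C_A^2) = (k₁/k₂)·C_A⁻¹.
= (0.0527×2.690) / (0.554×2.690^2) = 0.1418/4.009 = 0.0354.
The undesired path is higher order in A, so low C_A (CSTR or dilute feed) favours B.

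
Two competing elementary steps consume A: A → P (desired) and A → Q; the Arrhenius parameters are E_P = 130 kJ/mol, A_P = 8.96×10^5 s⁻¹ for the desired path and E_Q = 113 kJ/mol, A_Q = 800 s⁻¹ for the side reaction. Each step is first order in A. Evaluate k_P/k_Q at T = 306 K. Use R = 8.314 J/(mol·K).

Since both paths have the same order in A, the concentration cancels and S_{P/Q} = k_P/k_Q = (A_P/A_Q)·exp[(E_Q−E_P)/(RT)].
(E_Q−E_P)/(RT) = (113−130)×10³/(8.314×306) = -17000/2544 = -6.682.
k_P/k_Q = (8.96×10^5/800)·exp(-6.682) = 1120 × 0.001253 = 1.40.
Since E_P > E_Q, raising the temperature improves selectivity toward P.

1.40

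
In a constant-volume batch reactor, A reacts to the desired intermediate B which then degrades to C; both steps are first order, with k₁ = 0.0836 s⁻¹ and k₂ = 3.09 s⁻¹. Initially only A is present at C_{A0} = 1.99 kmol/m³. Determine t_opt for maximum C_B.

1.20 s

The intermediate peaks when r₁ = r₂, i.e. k₁e^(−k₁t) = k₂e^(−k₂t), giving t_opt = ln(k₂/k₁)/(k₂−k₁).
= ln(3.09/0.0836)/(3.09−0.0836) = ln(36.96)/3.006 = 3.610/3.006 = 1.20 s.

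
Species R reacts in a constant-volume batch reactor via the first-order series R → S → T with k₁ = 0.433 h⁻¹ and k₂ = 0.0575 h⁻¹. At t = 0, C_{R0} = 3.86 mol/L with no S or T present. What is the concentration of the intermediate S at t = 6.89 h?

2.77 mol/L

Solving the coupled first-order balances gives C_S(t) = [k₁/(k₂−k₁)]·C_{R0}·(e^(−k₁t) − e^(−k₂t)).
e^(−k₁t) = e^(−0.433×6.89) = e^(−2.983) = 0.05062; e^(−k₂t) = e^(−0.3962) = 0.6729.
C_S = 0.433×3.86/(0.0575−0.433) × (0.05062−0.6729) = (-4.451)×(-0.6223) = 2.770 mol/L.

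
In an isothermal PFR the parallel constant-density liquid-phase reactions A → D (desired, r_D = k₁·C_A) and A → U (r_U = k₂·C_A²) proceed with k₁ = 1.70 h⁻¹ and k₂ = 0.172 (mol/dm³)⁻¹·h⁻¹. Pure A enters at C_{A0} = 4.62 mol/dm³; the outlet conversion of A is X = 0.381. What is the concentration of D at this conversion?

C_A = C_{A0}(1−X) = 2.860 mol/dm³.
Along a PFR/batch, dC_D/dC_A = −r_D/(r_D+r_U) = −k₁/(k₁+k₂·C_A).
Integrating from C_{A0} to C_A: C_D = (1.70/0.172)·ln[(1.70+0.172·4.62)/(1.70+0.172·2.86)] = 9.884·ln(2.495/2.192) = 1.279 mol/dm³.

1.28 mol/dm³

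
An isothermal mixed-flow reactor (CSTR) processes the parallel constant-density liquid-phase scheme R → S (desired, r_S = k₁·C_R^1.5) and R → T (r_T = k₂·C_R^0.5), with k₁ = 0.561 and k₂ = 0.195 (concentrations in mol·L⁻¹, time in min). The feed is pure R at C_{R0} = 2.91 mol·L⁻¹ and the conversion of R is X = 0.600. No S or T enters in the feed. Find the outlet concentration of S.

Exit C_R = C_{R0}(1−X) = 2.91×0.400 = 1.164 mol·L⁻¹.
Rates in a CSTR are evaluated at the outlet concentration: r_S = 0.561×1.164^1.5 = 0.7045, r_T = 0.195×1.164^0.5 = 0.2104.
Fraction of consumed R going to S: r_S/(r_S+r_T) = 0.7700.
C_S = 0.7700·C_{R0}·X = 0.7700×2.91×0.600 = 1.34 mol·L⁻¹.

1.34 mol·L⁻¹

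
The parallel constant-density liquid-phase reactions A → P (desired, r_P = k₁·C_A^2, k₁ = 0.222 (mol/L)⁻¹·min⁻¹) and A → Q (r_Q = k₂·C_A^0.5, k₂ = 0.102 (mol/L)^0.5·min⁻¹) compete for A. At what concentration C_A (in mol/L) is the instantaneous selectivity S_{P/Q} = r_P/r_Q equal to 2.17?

0.998 mol/L

S_{P/Q} = (k₁/k₂)·C_A^1.5 ⇒ C_A = (S·k₂/k₁)^(1/1.5).
= (2.17×0.102/0.222)^(0.6667) = (0.9970)^(0.6667) = 0.998 mol/L.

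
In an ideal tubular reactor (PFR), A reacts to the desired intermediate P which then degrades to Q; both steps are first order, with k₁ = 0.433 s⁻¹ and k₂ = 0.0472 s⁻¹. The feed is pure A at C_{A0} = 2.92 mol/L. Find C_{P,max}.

2.23 mol/L

At the optimum, C_{P,max}/C_{A0} = (k₁/k₂)^[k₂/(k₂−k₁)].
= (0.433/0.0472)^(0.0472/(0.0472−0.433)) = (9.174)^(-0.1223) = 0.7625.
C_{P,max} = 0.7625×2.92 = 2.23 mol/L.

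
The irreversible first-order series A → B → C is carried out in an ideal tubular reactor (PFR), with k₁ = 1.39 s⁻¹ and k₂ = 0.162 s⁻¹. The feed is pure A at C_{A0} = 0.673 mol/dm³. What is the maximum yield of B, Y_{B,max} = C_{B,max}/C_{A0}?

0.753

Evaluating C_B at τ_opt = ln(k₂/k₁)/(k₂−k₁) gives C_{B,max}/C_{A0} = (k₁/k₂)^[k₂/(k₂−k₁)].
= (1.39/0.162)^(0.162/(0.162−1.39)) = (8.580)^(-0.1319) = 0.7531.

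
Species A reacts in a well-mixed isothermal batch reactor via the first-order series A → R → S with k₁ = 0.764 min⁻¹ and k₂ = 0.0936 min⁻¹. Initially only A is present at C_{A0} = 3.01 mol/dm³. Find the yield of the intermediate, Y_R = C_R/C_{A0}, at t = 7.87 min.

0.543

The intermediate concentration in a first-order A→B→C sequence is C_R = k₁C_{A0}(e^(−k₁t) − e^(−k₂t))/(k₂−k₁).
e^(−k₁t) = e^(−0.764×7.87) = e^(−6.013) = 0.002448; e^(−k₂t) = e^(−0.7366) = 0.4787.
C_R = 0.764×3.01/(0.0936−0.764) × (0.002448−0.4787) = (-3.430)×(-0.4763) = 1.634 mol/dm³.
Y_R = C_R/C_{A0} = 1.634/3.01 = 0.543.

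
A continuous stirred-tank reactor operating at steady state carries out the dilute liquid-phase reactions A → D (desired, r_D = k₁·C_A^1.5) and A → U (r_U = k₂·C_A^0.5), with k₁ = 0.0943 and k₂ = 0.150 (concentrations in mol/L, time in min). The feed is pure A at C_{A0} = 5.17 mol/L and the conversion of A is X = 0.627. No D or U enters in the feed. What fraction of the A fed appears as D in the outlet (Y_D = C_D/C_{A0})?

Exit C_A = C_{A0}(1−X) = 5.17×0.373 = 1.928 mol/L.
Rates in a CSTR are evaluated at the outlet concentration: r_D = 0.0943×1.928^1.5 = 0.2525, r_U = 0.150×1.928^0.5 = 0.2083.
Fraction of consumed A going to D: r_D/(r_D+r_U) = 0.5480.
C_D = 0.5480·C_{A0}·X = 0.5480×5.17×0.627 = 1.78 mol/L; Y_D = C_D/C_{A0} = 0.344.

0.344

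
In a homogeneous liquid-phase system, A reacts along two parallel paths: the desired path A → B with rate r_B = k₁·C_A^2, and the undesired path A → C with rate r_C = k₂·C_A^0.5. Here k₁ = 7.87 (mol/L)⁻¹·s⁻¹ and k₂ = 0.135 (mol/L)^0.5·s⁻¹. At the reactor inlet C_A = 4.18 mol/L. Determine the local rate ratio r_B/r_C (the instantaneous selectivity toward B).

498

S_{B/C} = r_B/r_C = (k₁·C_A^2)/(k₂·C_A^0.5) = (k₁/k₂)·C_A^1.5.
= (7.87×4.180^2) / (0.135×4.180^0.5) = 137.5/0.2760 = 498.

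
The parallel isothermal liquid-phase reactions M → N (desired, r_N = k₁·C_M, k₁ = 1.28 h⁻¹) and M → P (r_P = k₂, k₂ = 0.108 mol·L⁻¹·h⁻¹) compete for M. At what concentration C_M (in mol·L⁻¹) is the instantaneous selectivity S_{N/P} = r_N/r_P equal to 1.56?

0.132 mol·L⁻¹

S_{N/P} = (k₁/k₂)·C_M ⇒ C_M = S·k₂/k₁.
= 1.56×0.108/1.28 = 0.132 mol·L⁻¹.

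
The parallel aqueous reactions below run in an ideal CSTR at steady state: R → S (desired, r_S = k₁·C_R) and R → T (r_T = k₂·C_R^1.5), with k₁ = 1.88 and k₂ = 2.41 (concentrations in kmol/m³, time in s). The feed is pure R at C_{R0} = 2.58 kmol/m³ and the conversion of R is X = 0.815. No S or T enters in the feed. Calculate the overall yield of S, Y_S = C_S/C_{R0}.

Exit C_R = C_{R0}(1−X) = 2.58×0.185 = 0.4773 kmol/m³.
In a CSTR the entire volume is at exit conditions, so r_S = 1.88×0.4773 = 0.8973 and r_T = 2.41×0.4773^1.5 = 0.7947.
Fraction of consumed R going to S: r_S/(r_S+r_T) = 0.5303.
C_S = 0.5303·C_{R0}·X = 0.5303×2.58×0.815 = 1.12 kmol/m³; Y_S = C_S/C_{R0} = 0.432.

0.432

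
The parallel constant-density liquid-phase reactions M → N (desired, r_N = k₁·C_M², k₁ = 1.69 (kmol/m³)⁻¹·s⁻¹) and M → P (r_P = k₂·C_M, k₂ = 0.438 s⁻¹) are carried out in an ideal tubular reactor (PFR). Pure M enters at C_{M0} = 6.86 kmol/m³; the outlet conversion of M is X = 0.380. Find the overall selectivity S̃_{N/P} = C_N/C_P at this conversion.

21.1

C_M = C_{M0}(1−X) = 4.253 kmol/m³.
Along a PFR/batch, dC_P/dC_M = −r_P/(r_N+r_P) = −k₂/(k₂+k₁·C_M).
Integrating from C_{M0} to C_M: C_P = (0.438/1.69)·ln[(0.438+1.69·6.86)/(0.438+1.69·4.25)] = 0.2592·ln(12.03/7.626) = 0.1182 kmol/m³.
Then C_N = (C_{M0}−C_M) − C_P = 2.607 − 0.1182 = 2.489 kmol/m³.
S̃_{N/P} = C_N/C_P = 2.489/0.1182 = 21.1.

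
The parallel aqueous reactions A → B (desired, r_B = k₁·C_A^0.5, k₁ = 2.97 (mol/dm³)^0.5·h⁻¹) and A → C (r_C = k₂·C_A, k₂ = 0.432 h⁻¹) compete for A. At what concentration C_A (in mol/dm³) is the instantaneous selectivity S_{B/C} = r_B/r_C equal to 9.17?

S_{B/C} = (k₁/k₂)·C_A^-0.5 ⇒ C_A = (S·k₂/k₁)^(-2).
= (9.17×0.432/2.97)^(-2) = (1.334)^(-2) = 0.562 mol/dm³.

0.562 mol/dm³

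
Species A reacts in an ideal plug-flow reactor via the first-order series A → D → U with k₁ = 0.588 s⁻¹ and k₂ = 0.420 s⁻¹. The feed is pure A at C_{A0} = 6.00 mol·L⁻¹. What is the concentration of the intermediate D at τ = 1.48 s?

2.48 mol·L⁻¹

Solving the coupled first-order balances gives C_D(τ) = [k₁/(k₂−k₁)]·C_{A0}·(e^(−k₁τ) − e^(−k₂τ)).
e^(−k₁τ) = e^(−0.588×1.48) = e^(−0.8702) = 0.4189; e^(−k₂τ) = e^(−0.6216) = 0.5371.
C_D = 0.588×6.00/(0.420−0.588) × (0.4189−0.5371) = (-21.00)×(-0.1182) = 2.483 mol·L⁻¹.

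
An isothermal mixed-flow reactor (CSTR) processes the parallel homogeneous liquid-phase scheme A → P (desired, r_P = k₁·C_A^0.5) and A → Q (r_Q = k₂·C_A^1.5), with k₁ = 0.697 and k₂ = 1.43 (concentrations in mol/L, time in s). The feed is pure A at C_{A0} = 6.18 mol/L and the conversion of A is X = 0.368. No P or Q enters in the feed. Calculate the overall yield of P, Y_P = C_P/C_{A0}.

Exit C_A = C_{A0}(1−X) = 6.18×0.632 = 3.906 mol/L.
A CSTR operates uniformly at the exit composition, giving r_P = 1.377 and r_Q = 11.04 (each k·C_A^n at C_A = 3.906).
Fraction of consumed A going to P: r_P/(r_P+r_Q) = 0.1109.
C_P = 0.1109·C_{A0}·X = 0.1109×6.18×0.368 = 0.252 mol/L; Y_P = C_P/C_{A0} = 0.0408.

0.0408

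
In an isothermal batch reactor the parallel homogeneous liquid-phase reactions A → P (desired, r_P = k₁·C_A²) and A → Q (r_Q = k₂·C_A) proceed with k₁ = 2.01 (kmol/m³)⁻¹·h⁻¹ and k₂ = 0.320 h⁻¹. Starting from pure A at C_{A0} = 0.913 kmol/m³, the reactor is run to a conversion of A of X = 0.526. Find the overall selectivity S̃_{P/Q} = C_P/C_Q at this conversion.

C_A = C_{A0}(1−X) = 0.4328 kmol/m³.
Along a PFR/batch, dC_Q/dC_A = −r_Q/(r_P+r_Q) = −k₂/(k₂+k₁·C_A).
Integrating from C_{A0} to C_A: C_Q = (0.320/2.01)·ln[(0.320+2.01·0.913)/(0.320+2.01·0.433)] = 0.1592·ln(2.155/1.190) = 0.09457 kmol/m³.
Then C_P = (C_{A0}−C_A) − C_Q = 0.4802 − 0.09457 = 0.3857 kmol/m³.
S̃_{P/Q} = C_P/C_Q = 0.3857/0.09457 = 4.08.

4.08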